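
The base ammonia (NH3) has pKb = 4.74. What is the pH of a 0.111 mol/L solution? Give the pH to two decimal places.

pH = 11.15

NH3 + H2O ⇌ NH4+ + OH-
Kb = 10^(−4.74) = 1.82 × 10^-5
Kb = [OH-]²/(0.111 − [OH-]) = 1.82 × 10^-5
Since Kb ≪ C₀, [OH-] ≈ √(Kb·C₀) = 1.42 × 10^-3 M.
([OH-]/C₀ = 1.3% < 5%, so the approximation holds.)
pOH = 2.85, so pH = 14.00 − pOH = 11.15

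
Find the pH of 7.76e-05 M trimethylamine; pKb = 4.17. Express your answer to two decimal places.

(CH3)3N + H2O ⇌ (CH3)3NH+ + OH-
Kb = 10^(−4.17) = 6.76 × 10^-5
Kb = x²/(7.76e-05 − x) = 6.76 × 10^-5
x is not negligible relative to C₀; solve x² + 6.76e-05·x − 5.25e-09 = 0.
x = [−6.76e-05 + √(6.76e-05² + 2.1e-08)]/2 = 4.61 × 10^-5 M
pOH = −log(4.61 × 10^-5) = 4.34; pH = 14.00 − 4.34 = 9.66

pH = 9.66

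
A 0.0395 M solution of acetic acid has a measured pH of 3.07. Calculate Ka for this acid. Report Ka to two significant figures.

[H+] = 10^(-3.07) = 8.51 × 10^-4 M
At equilibrium [HA] = 0.0395 − 8.51 × 10^-4 = 3.86 × 10^-2 M
Ka = [H+][A-]/[HA] = (8.51 × 10^-4)² / 3.86 × 10^-2 = 1.9 × 10^-5

Ka = 1.9 × 10^-5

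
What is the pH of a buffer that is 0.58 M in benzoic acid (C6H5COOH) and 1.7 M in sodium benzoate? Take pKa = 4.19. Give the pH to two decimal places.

Henderson–Hasselbalch: pH = pKa + log([C6H5COO-]/[C6H5COOH]) = 4.19 + log(1.7/0.58)
pH = 4.19 + (+0.467) = 4.66

pH = 4.66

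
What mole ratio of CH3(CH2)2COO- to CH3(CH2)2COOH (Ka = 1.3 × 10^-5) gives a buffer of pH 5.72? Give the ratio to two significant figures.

pKa = -log(1.3 × 10^-5) = 4.886
pH = pKa + log(r) ⇒ log(r) = 5.72 − 4.886 = +0.834
r = [CH3(CH2)2COO-]/[CH3(CH2)2COOH] = 10^(+0.834) = 6.82

ratio = 6.8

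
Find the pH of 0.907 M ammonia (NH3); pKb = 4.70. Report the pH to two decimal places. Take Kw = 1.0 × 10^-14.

NH3 + H2O ⇌ NH4+ + OH-
Kb = 10^(−4.70) = 2.00 × 10^-5
Kb = [OH-]²/(0.907 − [OH-]) = 2.00 × 10^-5
Assume [OH-] ≪ 0.907: [OH-] ≈ √(2.00 × 10^-5 × 0.907) = 4.26 × 10^-3 M
pOH = −log(4.26 × 10^-3) = 2.37; pH = 14.00 − 2.37 = 11.63

pH = 11.63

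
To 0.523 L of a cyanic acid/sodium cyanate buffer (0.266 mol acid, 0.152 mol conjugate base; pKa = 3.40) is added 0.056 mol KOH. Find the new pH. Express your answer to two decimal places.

pH = 3.40

OH- converts HOCN to OCN-: HOCN → 0.21 mol, OCN- → 0.208 mol.
pH = pKa + log(n_OCN-/n_HOCN) = 3.40 + log(0.208/0.21) = 3.40 + (-0.004)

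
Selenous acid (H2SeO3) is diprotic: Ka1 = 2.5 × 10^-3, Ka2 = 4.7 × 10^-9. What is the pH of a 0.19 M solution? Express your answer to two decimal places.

Ka1 ≫ Ka2, so treat the first dissociation as the only significant source of H+.
Ka1 = x²/(0.19 − x) = 2.5 × 10^-3
Solving the quadratic: x = (−Ka1 + √(Ka1² + 4·Ka1·C₀))/2 = 2.06 × 10^-2 M
pH = −log(2.06 × 10^-2) = 1.69

pH = 1.69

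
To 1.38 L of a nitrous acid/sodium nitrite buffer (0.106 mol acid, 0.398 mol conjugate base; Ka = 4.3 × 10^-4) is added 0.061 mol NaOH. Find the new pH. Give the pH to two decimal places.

After neutralization: n(HNO2) = 0.045 mol, n(NO2-) = 0.459 mol.
pKa = −log(4.3 × 10^-4) = 3.367
pH = pKa + log([A⁻]/[HA]) = 3.367 + log(0.459/0.045) = 3.367 +1.009

pH = 4.38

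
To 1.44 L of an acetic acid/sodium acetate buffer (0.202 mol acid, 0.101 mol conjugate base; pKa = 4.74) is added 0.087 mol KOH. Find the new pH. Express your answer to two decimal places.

pH = 4.95

OH- converts CH3COOH to CH3COO-: CH3COOH → 0.115 mol, CH3COO- → 0.188 mol.
pH = pKa + log(n_CH3COO-/n_CH3COOH) = 4.74 + log(0.188/0.115) = 4.74 + (+0.213)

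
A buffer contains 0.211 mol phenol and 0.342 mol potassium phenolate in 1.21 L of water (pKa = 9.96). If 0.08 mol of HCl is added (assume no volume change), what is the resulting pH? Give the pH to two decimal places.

After neutralization: n(C6H5OH) = 0.291 mol, n(C6H5O-) = 0.262 mol.
pH = pKa + log(n_C6H5O-/n_C6H5OH) = 9.96 + log(0.262/0.291) = 9.96 + (-0.046)

pH = 9.91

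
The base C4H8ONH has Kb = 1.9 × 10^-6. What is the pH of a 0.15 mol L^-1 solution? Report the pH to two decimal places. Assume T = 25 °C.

C4H8ONH + H2O ⇌ C4H8ONH2+ + OH-
From the ICE table, Kb = [OH-]²/(0.15 − [OH-]) = 1.9 × 10^-6.
Assume [OH-] ≪ 0.15: [OH-] ≈ √(1.9 × 10^-6 × 0.15) = 5.34 × 10^-4 M
([OH-]/C₀ = 0.36% < 5%, so the approximation holds.)
pOH = −log(5.34 × 10^-4) = 3.27; pH = 14.00 − 3.27 = 10.73

pH = 10.73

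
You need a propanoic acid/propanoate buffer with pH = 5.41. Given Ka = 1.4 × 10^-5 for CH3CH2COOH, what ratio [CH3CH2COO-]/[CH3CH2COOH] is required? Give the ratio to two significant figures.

pKa = -log(1.4 × 10^-5) = 4.854
pH = pKa + log(r) ⇒ log(r) = 5.41 − 4.854 = +0.556
r = [CH3CH2COO-]/[CH3CH2COOH] = 10^(+0.556) = 3.6

ratio = 3.6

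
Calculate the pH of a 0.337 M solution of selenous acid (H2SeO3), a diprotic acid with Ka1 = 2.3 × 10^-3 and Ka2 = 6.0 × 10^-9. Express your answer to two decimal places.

pH = 1.57

Ka1 ≫ Ka2, so treat the first dissociation as the only significant source of H+.
Ka1 = x²/(0.337 − x) = 2.3 × 10^-3
Solving the quadratic: x = (−Ka1 + √(Ka1² + 4·Ka1·C₀))/2 = 2.67 × 10^-2 M
pH = −log(2.67 × 10^-2) = 1.57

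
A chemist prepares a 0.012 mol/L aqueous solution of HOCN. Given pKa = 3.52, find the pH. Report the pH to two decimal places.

HOCN ⇌ OCN- + H+
Ka = 10^(−3.52) = 3.02 × 10^-4
From the ICE table, Ka = [H+]²/(0.012 − [H+]) = 3.02 × 10^-4.
Here C₀/Ka ≈ 39.7, so the small-[H+] approximation fails. Use the quadratic:
[H+] = (−Ka + √(Ka² + 4·Ka·C₀))/2 = 1.76 × 10^-3 M
pH = −log[H+] = −log(1.76 × 10^-3) = 2.75

pH = 2.75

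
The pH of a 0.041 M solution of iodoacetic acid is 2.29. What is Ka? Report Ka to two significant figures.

[H+] = 10^(-2.29) = 5.13 × 10^-3 M
At equilibrium [HA] = 0.041 − 5.13 × 10^-3 = 3.59 × 10^-2 M
Ka = [H+][A-]/[HA] = (5.13 × 10^-3)² / 3.59 × 10^-2 = 7.3 × 10^-4

Ka = 7.3 × 10^-4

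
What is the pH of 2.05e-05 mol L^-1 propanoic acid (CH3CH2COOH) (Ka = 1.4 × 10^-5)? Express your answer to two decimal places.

CH3CH2COOH ⇌ CH3CH2COO- + H+
From the ICE table, Ka = x²/(2.05e-05 − x) = 1.4 × 10^-5.
x is not negligible relative to C₀; solve x² + 1.4e-05·x − 2.87e-10 = 0.
x = [−1.4e-05 + √(1.4e-05² + 1.15e-09)]/2 = 1.13 × 10^-5 M
pH = −log[H+] = −log(1.13 × 10^-5) = 4.95

pH = 4.95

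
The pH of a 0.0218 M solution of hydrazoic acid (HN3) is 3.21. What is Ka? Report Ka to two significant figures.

Ka = 1.8 × 10^-5

[H+] = 10^(-3.21) = 6.17 × 10^-4 M
At equilibrium [HA] = 0.0218 − 6.17 × 10^-4 = 2.12 × 10^-2 M
Ka = [H+][A-]/[HA] = (6.17 × 10^-4)² / 2.12 × 10^-2 = 1.8 × 10^-5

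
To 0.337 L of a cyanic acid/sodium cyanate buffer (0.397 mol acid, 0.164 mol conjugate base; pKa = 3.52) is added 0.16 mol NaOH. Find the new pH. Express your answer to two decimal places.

OH- converts HOCN to OCN-: HOCN → 0.237 mol, OCN- → 0.324 mol.
pH = pKa + log(n_OCN-/n_HOCN) = 3.52 + log(0.324/0.237) = 3.52 + (+0.136)

pH = 3.66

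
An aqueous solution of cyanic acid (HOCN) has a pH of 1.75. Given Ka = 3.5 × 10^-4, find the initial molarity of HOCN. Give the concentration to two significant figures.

[H+] = 10^(-1.75) = 1.78 × 10^-2 M = x
Ka = x²/(C₀ − x) ⇒ C₀ = x + x²/Ka
C₀ = 1.78 × 10^-2 + (1.78 × 10^-2)²/(3.5 × 10^-4) = 9.23 × 10^-1 M

C₀ = 9.2 × 10^-1 M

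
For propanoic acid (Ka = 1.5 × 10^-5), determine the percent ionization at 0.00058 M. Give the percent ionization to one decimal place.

14.8%

CH3CH2COOH ⇌ CH3CH2COO- + H+; let x = [H+] at equilibrium.
Solve x² + 1.5e-05x − 8.7e-09 = 0 → x = 8.61 × 10^-5 M
% ionization = x/C₀ × 100% = 8.61 × 10^-5/0.00058 × 100% = 14.8%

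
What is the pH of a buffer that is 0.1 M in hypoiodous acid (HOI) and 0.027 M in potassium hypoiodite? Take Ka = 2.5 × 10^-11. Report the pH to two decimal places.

pH = 10.03

pKa = −log(2.5 × 10^-11) = 10.602
pH = pKa + log([A⁻]/[HA]) = 10.602 + log(0.027/0.1)
pH = 10.602 + (-0.569) = 10.03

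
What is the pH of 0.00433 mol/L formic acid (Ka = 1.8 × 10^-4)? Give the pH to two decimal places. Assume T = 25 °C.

HCOOH ⇌ HCOO- + H+
From the ICE table, Ka = [H+]²/(0.00433 − [H+]) = 1.8 × 10^-4.
The 5% rule fails; solving [H+]² + Ka·[H+] − Ka·C₀ = 0 exactly:
[H+] = [−0.00018 + √(0.00018² + 3.12e-06)]/2 = 7.97 × 10^-4 M
pH = −log(7.97 × 10^-4) = 3.10

pH = 3.10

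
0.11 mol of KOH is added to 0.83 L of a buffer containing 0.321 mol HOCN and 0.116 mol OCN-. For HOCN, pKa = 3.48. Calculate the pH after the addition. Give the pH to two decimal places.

pH = 3.51

After neutralization: n(HOCN) = 0.211 mol, n(OCN-) = 0.226 mol.
pH = pKa + log([A⁻]/[HA]) = 3.48 + log(0.226/0.211) = 3.48 +0.030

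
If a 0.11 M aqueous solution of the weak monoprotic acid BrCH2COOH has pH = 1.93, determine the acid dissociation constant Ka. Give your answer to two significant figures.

Ka = 1.4 × 10^-3

[H+] = 10^(-1.93) = 1.17 × 10^-2 M
At equilibrium [HA] = 0.11 − 1.17 × 10^-2 = 9.83 × 10^-2 M
Ka = [H+][A-]/[HA] = (1.17 × 10^-2)² / 9.83 × 10^-2 = 1.4 × 10^-3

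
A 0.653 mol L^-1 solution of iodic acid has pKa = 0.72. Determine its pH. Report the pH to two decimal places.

pH = 0.57

HIO3 ⇌ IO3- + H+
Ka = 10^(−0.72) = 1.91 × 10^-1
From the ICE table, Ka = x²/(0.653 − x) = 1.91 × 10^-1.
x is not negligible relative to C₀; solve x² + 0.191·x − 0.125 = 0.
x = [−0.191 + √(0.191² + 0.499)]/2 = 2.70 × 10^-1 M
pH = −log(2.70 × 10^-1) = 0.57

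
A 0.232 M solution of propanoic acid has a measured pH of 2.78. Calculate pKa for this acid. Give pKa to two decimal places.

[H+] = 10^(-2.78) = 1.66 × 10^-3 M
At equilibrium [HA] = 0.232 − 1.66 × 10^-3 = 2.30 × 10^-1 M
Ka = [H+][A-]/[HA] = (1.66 × 10^-3)² / 2.30 × 10^-1 = 1.20 × 10^-5
pKa = -log(1.20 × 10^-5) = 4.92

pKa = 4.92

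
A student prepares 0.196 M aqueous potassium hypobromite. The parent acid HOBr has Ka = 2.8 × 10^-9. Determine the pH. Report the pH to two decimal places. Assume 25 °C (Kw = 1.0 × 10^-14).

pH = 10.92

OBr- is the conjugate base of the weak acid HOBr.
Kb = Kw/Ka = 1.0×10^-14 / 2.8 × 10^-9 = 3.57 × 10^-6
Kb = [OH-]²/(0.196 − [OH-]) = 3.57 × 10^-6
Neglecting [OH-] in the denominator: [OH-] = √(3.57 × 10^-6 × 0.196) = 8.36 × 10^-4 M
([OH-]/C₀ = 0.43% < 5%, so the approximation holds.)
pOH = 3.08, so pH = 14.00 − pOH = 10.92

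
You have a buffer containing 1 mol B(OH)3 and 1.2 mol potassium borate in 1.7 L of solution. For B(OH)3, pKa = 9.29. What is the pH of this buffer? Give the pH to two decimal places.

pH = 9.37

Using pH = pKa + log([base]/[acid]) with [base]/[acid] = 1.2/1:
pH = 9.29 + (+0.079) = 9.37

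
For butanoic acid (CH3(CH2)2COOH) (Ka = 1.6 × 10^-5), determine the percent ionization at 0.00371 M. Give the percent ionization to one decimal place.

6.4%

CH3(CH2)2COOH ⇌ CH3(CH2)2COO- + H+; let x = [H+] at equilibrium.
Ka = x²/(C₀ − x); solving the quadratic gives x = 2.36 × 10^-4 M.
Fraction ionized = 2.36 × 10^-4 / 0.00371 = 0.0636 → 6.4%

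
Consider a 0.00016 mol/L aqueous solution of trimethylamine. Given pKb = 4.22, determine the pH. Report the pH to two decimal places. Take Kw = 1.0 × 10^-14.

(CH3)3N + H2O ⇌ (CH3)3NH+ + OH-
Kb = 10^(−4.22) = 6.03 × 10^-5
Kb = [OH-]²/(0.00016 − [OH-]) = 6.03 × 10^-5
[OH-] is not negligible relative to C₀; solve [OH-]² + 6.03e-05·[OH-] − 9.65e-09 = 0.
[OH-] = (−Kb + √(Kb² + 4·Kb·C₀))/2 = 7.26 × 10^-5 M
pOH = −log(7.26 × 10^-5) = 4.14; pH = 14.00 − 4.14 = 9.86

pH = 9.86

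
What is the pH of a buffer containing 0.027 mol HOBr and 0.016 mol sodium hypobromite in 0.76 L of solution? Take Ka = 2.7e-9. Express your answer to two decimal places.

pH = 8.34

pKa = −log(2.7 × 10^-9) = 8.569
Using pH = pKa + log([base]/[acid]) with [base]/[acid] = 0.016/0.027:
pH = 8.569 + (-0.227) = 8.34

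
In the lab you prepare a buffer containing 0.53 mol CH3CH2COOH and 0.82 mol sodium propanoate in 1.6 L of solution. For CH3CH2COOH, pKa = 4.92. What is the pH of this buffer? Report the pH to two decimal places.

Henderson–Hasselbalch: pH = pKa + log([CH3CH2COO-]/[CH3CH2COOH]) = 4.92 + log(0.82/0.53)
pH = 4.92 + (+0.190) = 5.11

pH = 5.11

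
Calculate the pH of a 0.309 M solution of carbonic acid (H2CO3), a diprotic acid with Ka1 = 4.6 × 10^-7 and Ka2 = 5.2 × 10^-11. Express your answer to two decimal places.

Since Ka1 ≫ Ka2, the first ionization dominates [H+].
Ka1 = x²/(0.309 − x) = 4.6 × 10^-7
x ≈ √(4.6 × 10^-7 × 0.309) = 3.77 × 10^-4 M
pH = −log(3.77 × 10^-4) = 3.42

pH = 3.42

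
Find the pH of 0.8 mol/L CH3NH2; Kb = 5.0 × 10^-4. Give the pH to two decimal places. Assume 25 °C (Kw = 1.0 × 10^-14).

CH3NH2 + H2O ⇌ CH3NH3+ + OH-
Kb = [OH-]²/(0.8 − [OH-]) = 5.0 × 10^-4
Assume [OH-] ≪ 0.8: [OH-] ≈ √(5.0 × 10^-4 × 0.8) = 2.00 × 10^-2 M
pOH = 1.70, so pH = 14.00 − pOH = 12.30

pH = 12.30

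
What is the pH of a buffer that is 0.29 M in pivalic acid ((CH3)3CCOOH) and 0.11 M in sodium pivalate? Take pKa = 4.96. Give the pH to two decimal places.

pH = 4.54

pH = pKa + log([A⁻]/[HA]) = 4.96 + log(0.11/0.29)
pH = 4.96 + (-0.421) = 4.54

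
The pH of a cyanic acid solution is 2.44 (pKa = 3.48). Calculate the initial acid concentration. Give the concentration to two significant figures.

C₀ = 4.3 × 10^-2 M

[H+] = 10^(-2.44) = 3.63 × 10^-3 M = x
Ka = 10^(−3.48) = 3.31 × 10^-4
Ka = x²/(C₀ − x) ⇒ C₀ = x + x²/Ka
C₀ = 3.63 × 10^-3 + (3.63 × 10^-3)²/(3.31 × 10^-4) = 4.34 × 10^-2 M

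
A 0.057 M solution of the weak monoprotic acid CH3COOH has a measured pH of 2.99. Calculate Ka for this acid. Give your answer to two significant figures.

[H+] = 10^(-2.99) = 1.02 × 10^-3 M
At equilibrium [HA] = 0.057 − 1.02 × 10^-3 = 5.60 × 10^-2 M
Ka = [H+][A-]/[HA] = (1.02 × 10^-3)² / 5.60 × 10^-2 = 1.9 × 10^-5

Ka = 1.9 × 10^-5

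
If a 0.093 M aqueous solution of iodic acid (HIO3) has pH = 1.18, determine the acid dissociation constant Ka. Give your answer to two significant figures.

Ka = 1.6 × 10^-1

[H+] = 10^(-1.18) = 6.61 × 10^-2 M
At equilibrium [HA] = 0.093 − 6.61 × 10^-2 = 2.69 × 10^-2 M
Ka = [H+][A-]/[HA] = (6.61 × 10^-2)² / 2.69 × 10^-2 = 1.6 × 10^-1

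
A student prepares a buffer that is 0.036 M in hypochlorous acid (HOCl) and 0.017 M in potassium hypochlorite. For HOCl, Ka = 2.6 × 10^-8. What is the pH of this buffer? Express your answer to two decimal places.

pH = 7.26

pKa = −log(2.6 × 10^-8) = 7.585
Using pH = pKa + log([base]/[acid]) with [base]/[acid] = 0.017/0.036:
pH = 7.585 + (-0.326) = 7.26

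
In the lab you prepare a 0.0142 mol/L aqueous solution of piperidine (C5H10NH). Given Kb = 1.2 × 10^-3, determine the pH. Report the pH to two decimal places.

C5H10NH + H2O ⇌ C5H10NH2+ + OH-
From the ICE table, Kb = x²/(0.0142 − x) = 1.2 × 10^-3.
The 5% rule fails; solving x² + Kb·x − Kb·C₀ = 0 exactly:
x = (−Kb + √(Kb² + 4·Kb·C₀))/2 = 3.57 × 10^-3 M
pOH = 2.45, so pH = 14.00 − pOH = 11.55

pH = 11.55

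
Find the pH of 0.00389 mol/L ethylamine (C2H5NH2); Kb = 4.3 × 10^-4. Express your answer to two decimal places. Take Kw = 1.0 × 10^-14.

C2H5NH2 + H2O ⇌ C2H5NH3+ + OH-
Kb = [OH-]²/(0.00389 − [OH-]) = 4.3 × 10^-4
[OH-] is not negligible relative to C₀; solve [OH-]² + 0.00043·[OH-] − 1.67e-06 = 0.
[OH-] = (−Kb + √(Kb² + 4·Kb·C₀))/2 = 1.10 × 10^-3 M
pOH = −log(1.10 × 10^-3) = 2.96; pH = 14.00 − 2.96 = 11.04

pH = 11.04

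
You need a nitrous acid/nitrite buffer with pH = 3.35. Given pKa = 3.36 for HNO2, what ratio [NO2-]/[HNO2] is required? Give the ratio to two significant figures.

ratio = 0.98

pH = pKa + log(r) ⇒ log(r) = 3.35 − 3.36 = -0.01
r = [NO2-]/[HNO2] = 10^(-0.01) = 0.977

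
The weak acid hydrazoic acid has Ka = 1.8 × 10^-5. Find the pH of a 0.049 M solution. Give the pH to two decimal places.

HN3 ⇌ N3- + H+
Ka = x²/(0.049 − x) = 1.8 × 10^-5
Assume x ≪ 0.049: x ≈ √(1.8 × 10^-5 × 0.049) = 9.39 × 10^-4 M
Check: 1.9% ionized — well under 5%, approximation valid.
pH = −log(9.39 × 10^-4) = 3.03

pH = 3.03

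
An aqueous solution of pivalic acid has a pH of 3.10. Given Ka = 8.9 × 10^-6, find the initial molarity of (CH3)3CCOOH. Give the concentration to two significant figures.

C₀ = 7.2 × 10^-2 M

[H+] = 10^(-3.10) = 7.94 × 10^-4 M = x
Ka = x²/(C₀ − x) ⇒ C₀ = x + x²/Ka
C₀ = 7.94 × 10^-4 + (7.94 × 10^-4)²/(8.9 × 10^-6) = 7.16 × 10^-2 M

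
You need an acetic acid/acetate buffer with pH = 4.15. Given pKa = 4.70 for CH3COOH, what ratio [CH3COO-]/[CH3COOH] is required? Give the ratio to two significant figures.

ratio = 0.28

pH = pKa + log(r) ⇒ log(r) = 4.15 − 4.70 = -0.55
r = [CH3COO-]/[CH3COOH] = 10^(-0.55) = 0.282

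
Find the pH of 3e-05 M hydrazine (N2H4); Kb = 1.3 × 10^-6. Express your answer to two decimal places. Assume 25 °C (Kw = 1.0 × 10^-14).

pH = 8.75

N2H4 + H2O ⇌ N2H5+ + OH-
From the ICE table, Kb = x²/(3e-05 − x) = 1.3 × 10^-6.
Here C₀/Kb ≈ 23.1, so the small-x approximation fails. Use the quadratic:
x = (−Kb + √(Kb² + 4·Kb·C₀))/2 = 5.63 × 10^-6 M
pOH = 5.25, so pH = 14.00 − pOH = 8.75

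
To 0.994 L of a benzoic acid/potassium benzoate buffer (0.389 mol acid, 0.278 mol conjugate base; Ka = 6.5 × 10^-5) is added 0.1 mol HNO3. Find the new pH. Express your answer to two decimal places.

After neutralization: n(C6H5COOH) = 0.489 mol, n(C6H5COO-) = 0.178 mol.
pKa = −log(6.5 × 10^-5) = 4.187
Henderson–Hasselbalch with mole ratio 0.178/0.489: pH = 4.187 + (-0.439)

pH = 3.75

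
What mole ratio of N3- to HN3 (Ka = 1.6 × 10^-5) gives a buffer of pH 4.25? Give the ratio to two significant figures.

pKa = -log(1.6 × 10^-5) = 4.796
pH = pKa + log(r) ⇒ log(r) = 4.25 − 4.796 = -0.546
r = [N3-]/[HN3] = 10^(-0.546) = 0.284

ratio = 0.28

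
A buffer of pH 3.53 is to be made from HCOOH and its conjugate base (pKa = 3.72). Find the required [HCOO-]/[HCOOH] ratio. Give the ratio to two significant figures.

ratio = 0.65

pH = pKa + log(r) ⇒ log(r) = 3.53 − 3.72 = -0.19
r = [HCOO-]/[HCOOH] = 10^(-0.19) = 0.646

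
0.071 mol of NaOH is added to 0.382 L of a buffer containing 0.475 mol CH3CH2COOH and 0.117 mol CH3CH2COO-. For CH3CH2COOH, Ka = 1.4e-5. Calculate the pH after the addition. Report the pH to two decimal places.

pH = 4.52

OH- converts CH3CH2COOH to CH3CH2COO-: CH3CH2COOH → 0.404 mol, CH3CH2COO- → 0.188 mol.
pKa = −log(1.4 × 10^-5) = 4.854
pH = pKa + log(n_CH3CH2COO-/n_CH3CH2COOH) = 4.854 + log(0.188/0.404) = 4.854 + (-0.332)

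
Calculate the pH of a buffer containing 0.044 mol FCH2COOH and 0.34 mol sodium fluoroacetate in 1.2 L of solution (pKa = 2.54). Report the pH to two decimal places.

pH = 3.43

pH = pKa + log([A⁻]/[HA]) = 2.54 + log(0.34/0.044)
pH = 2.54 + (+0.888) = 3.43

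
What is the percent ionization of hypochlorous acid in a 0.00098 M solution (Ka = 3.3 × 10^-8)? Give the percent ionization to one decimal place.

0.6%

HOCl ⇌ OCl- + H+; let x = [H+] at equilibrium.
x ≈ √(Ka·C₀) = √(3.3 × 10^-8 × 0.00098) = 5.69 × 10^-6 M
Fraction ionized = 5.69 × 10^-6 / 0.00098 = 0.0058 → 0.6%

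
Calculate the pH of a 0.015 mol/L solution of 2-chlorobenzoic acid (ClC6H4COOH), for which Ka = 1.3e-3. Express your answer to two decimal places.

pH = 2.42

ClC6H4COOH ⇌ ClC6H4COO- + H+
From the ICE table, Ka = [H+]²/(0.015 − [H+]) = 1.3 × 10^-3.
[H+] is not negligible relative to C₀; solve [H+]² + 0.0013·[H+] − 1.95e-05 = 0.
[H+] = [−0.0013 + √(0.0013² + 7.8e-05)]/2 = 3.81 × 10^-3 M
pH = −log[H+] = −log(3.81 × 10^-3) = 2.42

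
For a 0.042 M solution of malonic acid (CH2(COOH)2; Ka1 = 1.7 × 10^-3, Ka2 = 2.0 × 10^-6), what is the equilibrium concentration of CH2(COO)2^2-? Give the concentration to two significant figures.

2.0 × 10^-6 M

First ionization gives [H+] ≈ [CH2(COOH)COO-] = 7.64 × 10^-3 M.
Second step: Ka2 = [H+][CH2(COO)2^2-]/[CH2(COOH)COO-] ≈ [CH2(COO)2^2-] (since [H+] ≈ [CH2(COOH)COO-]).
So [CH2(COO)2^2-] ≈ Ka2.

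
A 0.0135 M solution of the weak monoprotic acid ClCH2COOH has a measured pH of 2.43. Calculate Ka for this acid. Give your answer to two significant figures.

Ka = 1.4 × 10^-3

[H+] = 10^(-2.43) = 3.72 × 10^-3 M
At equilibrium [HA] = 0.0135 − 3.72 × 10^-3 = 9.78 × 10^-3 M
Ka = [H+][A-]/[HA] = (3.72 × 10^-3)² / 9.78 × 10^-3 = 1.4 × 10^-3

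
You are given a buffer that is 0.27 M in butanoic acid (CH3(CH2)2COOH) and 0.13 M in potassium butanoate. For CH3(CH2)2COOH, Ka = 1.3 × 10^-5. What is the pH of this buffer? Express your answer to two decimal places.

pH = 4.57

pKa = −log(1.3 × 10^-5) = 4.886
pH = pKa + log([A⁻]/[HA]) = 4.886 + log(0.13/0.27)
pH = 4.886 + (-0.317) = 4.57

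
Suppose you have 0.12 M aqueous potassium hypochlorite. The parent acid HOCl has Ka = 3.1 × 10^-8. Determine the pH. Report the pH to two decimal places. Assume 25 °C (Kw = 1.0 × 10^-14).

OCl- is the conjugate base of the weak acid HOCl.
Kb = Kw/Ka = 1.0×10^-14 / 3.1 × 10^-8 = 3.23 × 10^-7
Let x = [OH-] at equilibrium. Kb = x²/(0.12 − x).
Assume x ≪ 0.12: x ≈ √(3.23 × 10^-7 × 0.12) = 1.97 × 10^-4 M
(x/C₀ = 0.16% < 5%, so the approximation holds.)
pOH = 3.71, so pH = 14.00 − pOH = 10.29

pH = 10.29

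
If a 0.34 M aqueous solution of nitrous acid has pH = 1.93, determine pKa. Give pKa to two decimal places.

pKa = 3.38

[H+] = 10^(-1.93) = 1.17 × 10^-2 M
At equilibrium [HA] = 0.34 − 1.17 × 10^-2 = 3.28 × 10^-1 M
Ka = [H+][A-]/[HA] = (1.17 × 10^-2)² / 3.28 × 10^-1 = 4.17 × 10^-4
pKa = -log(4.17 × 10^-4) = 3.38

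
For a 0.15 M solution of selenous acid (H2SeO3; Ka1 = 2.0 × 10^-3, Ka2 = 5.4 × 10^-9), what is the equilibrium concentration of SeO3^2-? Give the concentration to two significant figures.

5.4 × 10^-9 M

First ionization gives [H+] ≈ [HSeO3-] = 1.63 × 10^-2 M.
Second step: Ka2 = [H+][SeO3^2-]/[HSeO3-] ≈ [SeO3^2-] (since [H+] ≈ [HSeO3-]).
So [SeO3^2-] ≈ Ka2.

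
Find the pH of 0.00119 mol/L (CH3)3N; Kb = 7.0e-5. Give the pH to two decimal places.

(CH3)3N + H2O ⇌ (CH3)3NH+ + OH-
Kb = [OH-]²/(0.00119 − [OH-]) = 7.0 × 10^-5
[OH-] is not negligible relative to C₀; solve [OH-]² + 7e-05·[OH-] − 8.33e-08 = 0.
[OH-] = [−7e-05 + √(7e-05² + 3.33e-07)]/2 = 2.56 × 10^-4 M
pOH = −log(2.56 × 10^-4) = 3.59; pH = 14.00 − 3.59 = 10.41

pH = 10.41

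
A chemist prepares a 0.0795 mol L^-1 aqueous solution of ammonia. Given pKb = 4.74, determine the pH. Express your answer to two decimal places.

NH3 + H2O ⇌ NH4+ + OH-
Kb = 10^(−4.74) = 1.82 × 10^-5
From the ICE table, Kb = x²/(0.0795 − x) = 1.82 × 10^-5.
Assume x ≪ 0.0795: x ≈ √(1.82 × 10^-5 × 0.0795) = 1.20 × 10^-3 M
Check: 1.5% ionized — well under 5%, approximation valid.
pOH = 2.92, so pH = 14.00 − pOH = 11.08

pH = 11.08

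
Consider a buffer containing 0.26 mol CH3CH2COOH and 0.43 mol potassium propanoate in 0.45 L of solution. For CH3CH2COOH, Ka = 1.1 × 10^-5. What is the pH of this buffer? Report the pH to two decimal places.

pH = 5.18

pKa = −log(1.1 × 10^-5) = 4.959
Using pH = pKa + log([base]/[acid]) with [base]/[acid] = 0.43/0.26:
pH = 4.959 + (+0.218) = 5.18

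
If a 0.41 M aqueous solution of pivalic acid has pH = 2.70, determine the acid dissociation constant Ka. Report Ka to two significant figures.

[H+] = 10^(-2.70) = 2.00 × 10^-3 M
At equilibrium [HA] = 0.41 − 2.00 × 10^-3 = 4.08 × 10^-1 M
Ka = [H+][A-]/[HA] = (2.00 × 10^-3)² / 4.08 × 10^-1 = 9.8 × 10^-6

Ka = 9.8 × 10^-6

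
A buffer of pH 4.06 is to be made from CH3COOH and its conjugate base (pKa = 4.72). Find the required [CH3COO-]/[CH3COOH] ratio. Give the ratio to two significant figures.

pH = pKa + log(r) ⇒ log(r) = 4.06 − 4.72 = -0.66
r = [CH3COO-]/[CH3COOH] = 10^(-0.66) = 0.219

ratio = 0.22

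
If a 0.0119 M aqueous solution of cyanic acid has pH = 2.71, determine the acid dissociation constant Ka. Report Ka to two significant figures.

[H+] = 10^(-2.71) = 1.95 × 10^-3 M
At equilibrium [HA] = 0.0119 − 1.95 × 10^-3 = 9.95 × 10^-3 M
Ka = [H+][A-]/[HA] = (1.95 × 10^-3)² / 9.95 × 10^-3 = 3.8 × 10^-4

Ka = 3.8 × 10^-4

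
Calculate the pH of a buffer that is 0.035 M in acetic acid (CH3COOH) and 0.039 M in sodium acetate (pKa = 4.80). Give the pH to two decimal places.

Using pH = pKa + log([base]/[acid]) with [base]/[acid] = 0.039/0.035:
pH = 4.80 + (+0.047) = 4.85

pH = 4.85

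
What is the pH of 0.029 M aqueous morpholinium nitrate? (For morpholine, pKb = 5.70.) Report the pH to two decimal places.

pH = 4.92

C4H8ONH2+ is the conjugate acid of the weak base C4H8ONH.
Kb = 10^(−5.70) = 2.00 × 10^-6
Ka = Kw/Kb = 1.0×10^-14 / 2.00 × 10^-6 = 5.00 × 10^-9
From the ICE table, Ka = [H+]²/(0.029 − [H+]) = 5.00 × 10^-9.
Since Ka ≪ C₀, [H+] ≈ √(Ka·C₀) = 1.20 × 10^-5 M.
([H+]/C₀ = 0.042% < 5%, so the approximation holds.)
pH = −log[H+] = −log(1.20 × 10^-5) = 4.92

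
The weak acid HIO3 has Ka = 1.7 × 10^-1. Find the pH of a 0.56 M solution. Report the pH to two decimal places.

HIO3 ⇌ IO3- + H+
Let x = [H+] at equilibrium. Ka = x²/(0.56 − x).
Here C₀/Ka ≈ 3.29, so the small-x approximation fails. Use the quadratic:
x = [−0.17 + √(0.17² + 0.381)]/2 = 2.35 × 10^-1 M
pH = −log[H+] = −log(2.35 × 10^-1) = 0.63

pH = 0.63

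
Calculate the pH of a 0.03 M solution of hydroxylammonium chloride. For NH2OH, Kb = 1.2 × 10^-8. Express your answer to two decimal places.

NH3OH+ is the conjugate acid of the weak base NH2OH.
Ka = Kw/Kb = 1.0×10^-14 / 1.2 × 10^-8 = 8.33 × 10^-7
From the ICE table, Ka = x²/(0.03 − x) = 8.33 × 10^-7.
Neglecting x in the denominator: x = √(8.33 × 10^-7 × 0.03) = 1.58 × 10^-4 M
pH = −log[H+] = −log(1.58 × 10^-4) = 3.80

pH = 3.80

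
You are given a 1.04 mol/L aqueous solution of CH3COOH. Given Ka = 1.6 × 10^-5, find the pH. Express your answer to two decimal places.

CH3COOH ⇌ CH3COO- + H+
From the ICE table, Ka = [H+]²/(1.04 − [H+]) = 1.6 × 10^-5.
Since Ka ≪ C₀, [H+] ≈ √(Ka·C₀) = 4.08 × 10^-3 M.
pH = −log(4.08 × 10^-3) = 2.39

pH = 2.39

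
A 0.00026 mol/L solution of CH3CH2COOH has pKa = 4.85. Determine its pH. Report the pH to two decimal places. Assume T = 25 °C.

pH = 4.27

CH3CH2COOH ⇌ CH3CH2COO- + H+
Ka = 10^(−4.85) = 1.41 × 10^-5
From the ICE table, Ka = x²/(0.00026 − x) = 1.41 × 10^-5.
x is not negligible relative to C₀; solve x² + 1.41e-05·x − 3.67e-09 = 0.
x = [−1.41e-05 + √(1.41e-05² + 1.47e-08)]/2 = 5.39 × 10^-5 M
pH = −log(5.39 × 10^-5) = 4.27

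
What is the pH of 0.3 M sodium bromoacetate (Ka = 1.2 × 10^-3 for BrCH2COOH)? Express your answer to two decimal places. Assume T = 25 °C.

pH = 8.20

BrCH2COO- is the conjugate base of the weak acid BrCH2COOH.
Kb = Kw/Ka = 1.0×10^-14 / 1.2 × 10^-3 = 8.33 × 10^-12
Kb = x²/(0.3 − x) = 8.33 × 10^-12
Since Kb ≪ C₀, x ≈ √(Kb·C₀) = 1.58 × 10^-6 M.
(x/C₀ = 0.00053% < 5%, so the approximation holds.)
pOH = 5.80, so pH = 14.00 − pOH = 8.20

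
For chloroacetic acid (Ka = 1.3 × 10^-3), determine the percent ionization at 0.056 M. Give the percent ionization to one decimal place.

ClCH2COOH ⇌ ClCH2COO- + H+; let x = [H+] at equilibrium.
Solve x² + 0.0013x − 7.28e-05 = 0 → x = 7.91 × 10^-3 M
Fraction ionized = 7.91 × 10^-3 / 0.056 = 0.1412 → 14.1%

14.1%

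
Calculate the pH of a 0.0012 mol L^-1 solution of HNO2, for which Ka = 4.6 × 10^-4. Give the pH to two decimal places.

HNO2 ⇌ NO2- + H+
From the ICE table, Ka = [H+]²/(0.0012 − [H+]) = 4.6 × 10^-4.
The 5% rule fails; solving [H+]² + Ka·[H+] − Ka·C₀ = 0 exactly:
[H+] = (−Ka + √(Ka² + 4·Ka·C₀))/2 = 5.48 × 10^-4 M
pH = −log(5.48 × 10^-4) = 3.26

pH = 3.26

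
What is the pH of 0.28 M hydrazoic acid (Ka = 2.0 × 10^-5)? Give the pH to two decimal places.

pH = 2.63

HN3 ⇌ N3- + H+
From the ICE table, Ka = x²/(0.28 − x) = 2.0 × 10^-5.
Assume x ≪ 0.28: x ≈ √(2.0 × 10^-5 × 0.28) = 2.37 × 10^-3 M
pH = −log[H+] = −log(2.37 × 10^-3) = 2.63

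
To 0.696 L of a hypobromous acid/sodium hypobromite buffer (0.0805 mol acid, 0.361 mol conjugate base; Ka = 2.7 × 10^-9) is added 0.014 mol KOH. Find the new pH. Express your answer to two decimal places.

pH = 9.32

After neutralization: n(HOBr) = 0.0665 mol, n(OBr-) = 0.375 mol.
pKa = −log(2.7 × 10^-9) = 8.569
pH = pKa + log(n_OBr-/n_HOBr) = 8.569 + log(0.375/0.0665) = 8.569 + (+0.751)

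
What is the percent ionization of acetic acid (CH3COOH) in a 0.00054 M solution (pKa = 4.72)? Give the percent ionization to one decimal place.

17.1%

CH3COOH ⇌ CH3COO- + H+; let x = [H+] at equilibrium.
Ka = 10^(−4.72) = 1.91 × 10^-5
Solve x² + 1.91e-05x − 1.03e-08 = 0 → x = 9.25 × 10^-5 M
Fraction ionized = 9.25 × 10^-5 / 0.00054 = 0.1713 → 17.1%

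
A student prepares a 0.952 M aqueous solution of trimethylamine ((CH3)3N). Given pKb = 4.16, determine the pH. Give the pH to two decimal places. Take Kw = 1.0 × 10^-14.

(CH3)3N + H2O ⇌ (CH3)3NH+ + OH-
Kb = 10^(−4.16) = 6.92 × 10^-5
Kb = [OH-]²/(0.952 − [OH-]) = 6.92 × 10^-5
Neglecting [OH-] in the denominator: [OH-] = √(6.92 × 10^-5 × 0.952) = 8.12 × 10^-3 M
pOH = 2.09, so pH = 14.00 − pOH = 11.91

pH = 11.91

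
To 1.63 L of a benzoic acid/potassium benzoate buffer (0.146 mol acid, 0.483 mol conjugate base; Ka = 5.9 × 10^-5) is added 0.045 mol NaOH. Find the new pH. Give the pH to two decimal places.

pH = 4.95

OH- converts C6H5COOH to C6H5COO-: C6H5COOH → 0.101 mol, C6H5COO- → 0.528 mol.
pKa = −log(5.9 × 10^-5) = 4.229
pH = pKa + log(n_C6H5COO-/n_C6H5COOH) = 4.229 + log(0.528/0.101) = 4.229 + (+0.718)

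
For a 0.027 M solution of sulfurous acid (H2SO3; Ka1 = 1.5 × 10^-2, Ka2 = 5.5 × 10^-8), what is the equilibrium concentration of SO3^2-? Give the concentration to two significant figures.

5.5 × 10^-8 M

First ionization gives [H+] ≈ [HSO3-] = 1.40 × 10^-2 M.
Second step: Ka2 = [H+][SO3^2-]/[HSO3-] ≈ [SO3^2-] (since [H+] ≈ [HSO3-]).
So [SO3^2-] ≈ Ka2.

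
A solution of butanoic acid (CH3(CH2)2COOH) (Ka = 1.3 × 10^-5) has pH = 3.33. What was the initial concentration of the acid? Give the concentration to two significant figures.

[H+] = 10^(-3.33) = 4.68 × 10^-4 M = x
Ka = x²/(C₀ − x) ⇒ C₀ = x + x²/Ka
C₀ = 4.68 × 10^-4 + (4.68 × 10^-4)²/(1.3 × 10^-5) = 1.73 × 10^-2 M

C₀ = 1.7 × 10^-2 M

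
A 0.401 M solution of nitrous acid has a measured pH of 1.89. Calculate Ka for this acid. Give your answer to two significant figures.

Ka = 4.3 × 10^-4

[H+] = 10^(-1.89) = 1.29 × 10^-2 M
At equilibrium [HA] = 0.401 − 1.29 × 10^-2 = 3.88 × 10^-1 M
Ka = [H+][A-]/[HA] = (1.29 × 10^-2)² / 3.88 × 10^-1 = 4.3 × 10^-4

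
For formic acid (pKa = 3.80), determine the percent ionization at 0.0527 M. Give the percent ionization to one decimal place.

5.3%

HCOOH ⇌ HCOO- + H+; let x = [H+] at equilibrium.
Ka = 10^(−3.80) = 1.58 × 10^-4
Solve x² + 0.000158x − 8.33e-06 = 0 → x = 2.81 × 10^-3 M
% ionization = x/C₀ × 100% = 2.81 × 10^-3/0.0527 × 100% = 5.3%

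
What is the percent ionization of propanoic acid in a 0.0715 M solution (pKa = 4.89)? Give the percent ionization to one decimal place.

1.3%

CH3CH2COOH ⇌ CH3CH2COO- + H+; let x = [H+] at equilibrium.
Ka = 10^(−4.89) = 1.29 × 10^-5
x ≈ √(Ka·C₀) = √(1.29 × 10^-5 × 0.0715) = 9.60 × 10^-4 M
Fraction ionized = 9.60 × 10^-4 / 0.0715 = 0.0134 → 1.3%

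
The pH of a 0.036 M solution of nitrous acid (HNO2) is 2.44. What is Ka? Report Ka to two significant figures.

Ka = 4.1 × 10^-4

[H+] = 10^(-2.44) = 3.63 × 10^-3 M
At equilibrium [HA] = 0.036 − 3.63 × 10^-3 = 3.24 × 10^-2 M
Ka = [H+][A-]/[HA] = (3.63 × 10^-3)² / 3.24 × 10^-2 = 4.1 × 10^-4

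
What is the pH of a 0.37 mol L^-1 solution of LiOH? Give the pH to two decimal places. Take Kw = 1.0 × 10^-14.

pH = 13.57

LiOH is a strong base; [OH-] = 0.37 M.
pOH = -log(0.37) = 0.43
pH = 14.00 - 0.43 = 13.57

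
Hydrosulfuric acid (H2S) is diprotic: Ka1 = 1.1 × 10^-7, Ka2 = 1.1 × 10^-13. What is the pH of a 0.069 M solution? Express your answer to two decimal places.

Since Ka1 ≫ Ka2, the first ionization dominates [H+].
Ka1 = x²/(0.069 − x) = 1.1 × 10^-7
x ≈ √(1.1 × 10^-7 × 0.069) = 8.71 × 10^-5 M
pH = −log(8.71 × 10^-5) = 4.06

pH = 4.06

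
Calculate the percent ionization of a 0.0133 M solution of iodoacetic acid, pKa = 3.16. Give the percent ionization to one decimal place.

ICH2COOH ⇌ ICH2COO- + H+; let x = [H+] at equilibrium.
Ka = 10^(−3.16) = 6.92 × 10^-4
Ka = x²/(C₀ − x); solving the quadratic gives x = 2.71 × 10^-3 M.
% ionization = x/C₀ × 100% = 2.71 × 10^-3/0.0133 × 100% = 20.4%

20.4%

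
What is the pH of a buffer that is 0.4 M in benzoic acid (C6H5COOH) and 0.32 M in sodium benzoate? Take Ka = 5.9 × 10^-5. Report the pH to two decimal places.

pKa = −log(5.9 × 10^-5) = 4.229
Henderson–Hasselbalch: pH = pKa + log([C6H5COO-]/[C6H5COOH]) = 4.229 + log(0.32/0.4)
pH = 4.229 + (-0.097) = 4.13

pH = 4.13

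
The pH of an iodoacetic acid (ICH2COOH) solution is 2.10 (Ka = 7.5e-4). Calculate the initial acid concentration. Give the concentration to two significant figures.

C₀ = 9.2 × 10^-2 M

[H+] = 10^(-2.10) = 7.94 × 10^-3 M = x
Ka = x²/(C₀ − x) ⇒ C₀ = x + x²/Ka
C₀ = 7.94 × 10^-3 + (7.94 × 10^-3)²/(7.5 × 10^-4) = 9.20 × 10^-2 M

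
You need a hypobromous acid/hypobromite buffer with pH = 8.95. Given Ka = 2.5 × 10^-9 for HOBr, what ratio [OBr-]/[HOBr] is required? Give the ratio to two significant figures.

pKa = -log(2.5 × 10^-9) = 8.602
pH = pKa + log(r) ⇒ log(r) = 8.95 − 8.602 = +0.348
r = [OBr-]/[HOBr] = 10^(+0.348) = 2.23

ratio = 2.2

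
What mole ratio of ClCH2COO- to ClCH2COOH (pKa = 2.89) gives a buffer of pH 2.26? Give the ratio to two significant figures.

ratio = 0.23

pH = pKa + log(r) ⇒ log(r) = 2.26 − 2.89 = -0.63
r = [ClCH2COO-]/[ClCH2COOH] = 10^(-0.63) = 0.234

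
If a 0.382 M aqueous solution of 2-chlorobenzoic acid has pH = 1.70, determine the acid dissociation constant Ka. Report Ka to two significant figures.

[H+] = 10^(-1.70) = 2.00 × 10^-2 M
At equilibrium [HA] = 0.382 − 2.00 × 10^-2 = 3.62 × 10^-1 M
Ka = [H+][A-]/[HA] = (2.00 × 10^-2)² / 3.62 × 10^-1 = 1.1 × 10^-3

Ka = 1.1 × 10^-3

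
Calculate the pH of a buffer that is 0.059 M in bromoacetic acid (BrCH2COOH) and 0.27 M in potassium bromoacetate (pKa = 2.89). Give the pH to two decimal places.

pH = 3.55

pH = pKa + log([A⁻]/[HA]) = 2.89 + log(0.27/0.059)
pH = 2.89 + (+0.661) = 3.55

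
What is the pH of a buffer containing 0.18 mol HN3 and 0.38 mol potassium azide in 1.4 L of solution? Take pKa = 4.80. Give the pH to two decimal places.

Using pH = pKa + log([base]/[acid]) with [base]/[acid] = 0.38/0.18:
pH = 4.80 + (+0.325) = 5.12

pH = 5.12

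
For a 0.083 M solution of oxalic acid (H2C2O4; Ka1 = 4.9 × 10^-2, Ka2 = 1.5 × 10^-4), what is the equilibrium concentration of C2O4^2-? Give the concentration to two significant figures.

1.5 × 10^-4 M

First ionization gives [H+] ≈ [HC2O4-] = 4.38 × 10^-2 M.
Second step: Ka2 = [H+][C2O4^2-]/[HC2O4-] ≈ [C2O4^2-] (since [H+] ≈ [HC2O4-]).
So [C2O4^2-] ≈ Ka2.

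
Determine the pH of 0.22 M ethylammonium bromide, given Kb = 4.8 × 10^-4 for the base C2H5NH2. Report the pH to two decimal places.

pH = 5.67

C2H5NH3+ is the conjugate acid of the weak base C2H5NH2.
Ka = Kw/Kb = 1.0×10^-14 / 4.8 × 10^-4 = 2.08 × 10^-11
From the ICE table, Ka = x²/(0.22 − x) = 2.08 × 10^-11.
Since Ka ≪ C₀, x ≈ √(Ka·C₀) = 2.14 × 10^-6 M.
Check: 0.00097% ionized — well under 5%, approximation valid.
pH = −log(2.14 × 10^-6) = 5.67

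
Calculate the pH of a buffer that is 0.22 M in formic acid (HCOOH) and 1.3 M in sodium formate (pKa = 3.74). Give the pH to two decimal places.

pH = 4.51

Henderson–Hasselbalch: pH = pKa + log([HCOO-]/[HCOOH]) = 3.74 + log(1.3/0.22)
pH = 3.74 + (+0.772) = 4.51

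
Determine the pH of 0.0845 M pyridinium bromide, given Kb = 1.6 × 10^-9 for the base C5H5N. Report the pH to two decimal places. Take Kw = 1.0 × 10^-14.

pH = 3.14

C5H5NH+ is the conjugate acid of the weak base C5H5N.
Ka = Kw/Kb = 1.0×10^-14 / 1.6 × 10^-9 = 6.25 × 10^-6
From the ICE table, Ka = x²/(0.0845 − x) = 6.25 × 10^-6.
Neglecting x in the denominator: x = √(6.25 × 10^-6 × 0.0845) = 7.27 × 10^-4 M
pH = −log(7.27 × 10^-4) = 3.14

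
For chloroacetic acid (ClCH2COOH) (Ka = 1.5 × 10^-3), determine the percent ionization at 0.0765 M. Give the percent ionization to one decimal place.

13.1%

ClCH2COOH ⇌ ClCH2COO- + H+; let x = [H+] at equilibrium.
Solve x² + 0.0015x − 0.000115 = 0 → x = 9.99 × 10^-3 M
% ionization = x/C₀ × 100% = 9.99 × 10^-3/0.0765 × 100% = 13.1%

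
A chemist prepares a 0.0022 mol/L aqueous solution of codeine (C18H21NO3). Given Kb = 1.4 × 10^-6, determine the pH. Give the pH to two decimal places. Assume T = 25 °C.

pH = 9.74

C18H21NO3 + H2O ⇌ C18H22NO3+ + OH-
Kb = x²/(0.0022 − x) = 1.4 × 10^-6
Assume x ≪ 0.0022: x ≈ √(1.4 × 10^-6 × 0.0022) = 5.55 × 10^-5 M
pOH = 4.26, so pH = 14.00 − pOH = 9.74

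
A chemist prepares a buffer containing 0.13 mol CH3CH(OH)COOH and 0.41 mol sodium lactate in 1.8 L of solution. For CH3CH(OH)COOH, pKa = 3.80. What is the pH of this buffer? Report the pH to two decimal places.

Using pH = pKa + log([base]/[acid]) with [base]/[acid] = 0.41/0.13:
pH = 3.80 + (+0.499) = 4.30

pH = 4.30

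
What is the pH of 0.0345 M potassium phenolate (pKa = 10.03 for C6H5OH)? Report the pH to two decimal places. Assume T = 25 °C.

C6H5O- is the conjugate base of the weak acid C6H5OH.
Ka = 10^(−10.03) = 9.33 × 10^-11
Kb = Kw/Ka = 1.0×10^-14 / 9.33 × 10^-11 = 1.07 × 10^-4
Kb = [OH-]²/(0.0345 − [OH-]) = 1.07 × 10^-4
Here C₀/Kb ≈ 322, so the small-[OH-] approximation fails. Use the quadratic:
[OH-] = [−0.000107 + √(0.000107² + 1.48e-05)]/2 = 1.87 × 10^-3 M
pOH = −log(1.87 × 10^-3) = 2.73; pH = 14.00 − 2.73 = 11.27

pH = 11.27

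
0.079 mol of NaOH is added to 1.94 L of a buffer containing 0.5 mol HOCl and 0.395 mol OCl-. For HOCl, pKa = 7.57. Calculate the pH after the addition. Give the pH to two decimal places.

After neutralization: n(HOCl) = 0.421 mol, n(OCl-) = 0.474 mol.
pH = pKa + log(n_OCl-/n_HOCl) = 7.57 + log(0.474/0.421) = 7.57 + (+0.051)

pH = 7.62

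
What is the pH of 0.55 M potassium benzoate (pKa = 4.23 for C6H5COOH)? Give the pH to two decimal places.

C6H5COO- is the conjugate base of the weak acid C6H5COOH.
Ka = 10^(−4.23) = 5.89 × 10^-5
Kb = Kw/Ka = 1.0×10^-14 / 5.89 × 10^-5 = 1.70 × 10^-10
Kb = [OH-]²/(0.55 − [OH-]) = 1.70 × 10^-10
Neglecting [OH-] in the denominator: [OH-] = √(1.70 × 10^-10 × 0.55) = 9.67 × 10^-6 M
pOH = 5.01, so pH = 14.00 − pOH = 8.99

pH = 8.99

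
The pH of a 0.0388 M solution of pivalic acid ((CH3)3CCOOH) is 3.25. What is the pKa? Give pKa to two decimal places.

[H+] = 10^(-3.25) = 5.62 × 10^-4 M
At equilibrium [HA] = 0.0388 − 5.62 × 10^-4 = 3.82 × 10^-2 M
Ka = [H+][A-]/[HA] = (5.62 × 10^-4)² / 3.82 × 10^-2 = 8.27 × 10^-6
pKa = -log(8.27 × 10^-6) = 5.08

pKa = 5.08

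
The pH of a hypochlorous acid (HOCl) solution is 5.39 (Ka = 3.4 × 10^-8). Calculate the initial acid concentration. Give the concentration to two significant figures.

C₀ = 4.9 × 10^-4 M

[H+] = 10^(-5.39) = 4.07 × 10^-6 M = x
Ka = x²/(C₀ − x) ⇒ C₀ = x + x²/Ka
C₀ = 4.07 × 10^-6 + (4.07 × 10^-6)²/(3.4 × 10^-8) = 4.91 × 10^-4 M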